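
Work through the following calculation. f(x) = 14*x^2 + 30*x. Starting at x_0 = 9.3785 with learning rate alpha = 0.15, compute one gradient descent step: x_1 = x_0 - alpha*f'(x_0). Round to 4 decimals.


We compute the gradient at x_0 and apply the update.
f'(x) = 28*x + 30
f'(9.3785) = 28*9.3785 + 30 = 292.598
x_1 = 9.3785 - 0.15*292.598 = -34.5112


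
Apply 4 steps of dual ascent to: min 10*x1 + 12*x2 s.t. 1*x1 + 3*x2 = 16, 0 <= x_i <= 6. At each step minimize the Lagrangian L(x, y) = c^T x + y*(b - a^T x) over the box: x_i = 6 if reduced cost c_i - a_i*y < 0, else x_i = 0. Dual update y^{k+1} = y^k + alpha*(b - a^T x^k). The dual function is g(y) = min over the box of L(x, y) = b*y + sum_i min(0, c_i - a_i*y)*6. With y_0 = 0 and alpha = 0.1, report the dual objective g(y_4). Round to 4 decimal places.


Dual ascent for LP: min 10*x1 + 12*x2, 1*x1 + 3*x2 = 16, 0 <= x_i <= 6
Step 1: y^k = 0.0, reduced costs: (10.0, 12.0)
  x^k = (0.0, 0.0), subgradient = b - a^T x = 16.0
  y^{k+1} = 0.0 + 0.1*16.0 = 1.6
Step 2: y^k = 1.6, reduced costs: (8.4, 7.2)
  x^k = (0.0, 0.0), subgradient = b - a^T x = 16.0
  y^{k+1} = 1.6 + 0.1*16.0 = 3.2
Step 3: y^k = 3.2, reduced costs: (6.8, 2.4)
  x^k = (0.0, 0.0), subgradient = b - a^T x = 16.0
  y^{k+1} = 3.2 + 0.1*16.0 = 4.8
Step 4: y^k = 4.8, reduced costs: (5.2, -2.4)
  x^k = (0.0, 6.0), subgradient = b - a^T x = -2.0
  y^{k+1} = 4.8 + 0.1*-2.0 = 4.6
Dual objective at y_4 = 4.6: reduced costs (5.4, -1.8), box minimizer x = (0.0, 6.0)
g(y_4) = b*y + (c1 - a1*y)*x1 + (c2 - a2*y)*x2 = 16*4.6 + 5.4*0.0 + (-1.8)*6.0 = 73.6 + 0.0 - 10.8 = 62.8


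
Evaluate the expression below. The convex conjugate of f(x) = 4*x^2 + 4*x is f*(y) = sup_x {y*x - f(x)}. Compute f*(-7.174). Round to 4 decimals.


f*(y) = sup_x {y*x - a*x^2 - b*x} = sup_x {(y-b)*x - a*x^2}
FOC: (y - b) - 2a*x = 0 => x* = (y - b)/(2a)
x* = (-7.174 - 4)/(2*4) = -1.3968
f*(-7.174) = (y-b)^2/(4a) = (-7.174 - 4)^2/(4*4)
= 124.8583/16 = 7.8036


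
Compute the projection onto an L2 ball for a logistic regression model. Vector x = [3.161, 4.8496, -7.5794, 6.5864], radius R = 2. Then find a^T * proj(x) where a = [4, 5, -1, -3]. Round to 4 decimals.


Step 1: Compute ||x|| (intermediates to 6 decimals).
||x|| = sqrt(3.161^2 + 4.8496^2 + (-7.5794)^2 + 6.5864^2) = 11.590449
Step 2: Project.
Since ||x|| > R, scale = R/||x|| = 2/11.590449 = 0.172556, proj(x) = scale * x
proj(x) = [0.54545, 0.836828, -1.307871, 1.136523]
Step 3: Dot product.
a^T * proj(x) = 4*0.54545 + 5*0.836828 - 1*(-1.307871) - 3*1.136523 = 4.2642


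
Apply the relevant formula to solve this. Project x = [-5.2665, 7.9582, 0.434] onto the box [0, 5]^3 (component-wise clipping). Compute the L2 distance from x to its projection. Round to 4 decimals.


Project each component onto [0, 5].
clip(-5.2665) = 0.0, clip(7.9582) = 5.0, clip(0.434) = 0.434
Projection = [0.0, 5.0, 0.434]
Squared diffs: [27.736, 8.7509, 0.0]
Distance = sqrt(36.4869) = 6.0404


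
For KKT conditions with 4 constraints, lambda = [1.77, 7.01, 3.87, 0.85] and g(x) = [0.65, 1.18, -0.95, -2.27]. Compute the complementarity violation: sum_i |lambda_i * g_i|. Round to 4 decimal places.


KKT complementary slackness check:
lambda_1 * g_1 = 1.77 * 0.65 = 1.1505
lambda_2 * g_2 = 7.01 * 1.18 = 8.2718
lambda_3 * g_3 = 3.87 * -0.95 = -3.6765
lambda_4 * g_4 = 0.85 * -2.27 = -1.9295
Total violation = 1.1505 + 8.2718 + 3.6765 + 1.9295 = 15.0283


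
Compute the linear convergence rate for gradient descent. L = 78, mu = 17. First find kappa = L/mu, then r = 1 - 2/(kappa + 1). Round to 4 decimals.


Step 1: Compute the condition number.
kappa = L/mu = 78/17 = 4.5882
Step 2: Compute the convergence rate.
r = 1 - 2/(kappa + 1) = 1 - 2*mu/(L + mu) = (L - mu)/(L + mu) = 61/95 = 0.6421


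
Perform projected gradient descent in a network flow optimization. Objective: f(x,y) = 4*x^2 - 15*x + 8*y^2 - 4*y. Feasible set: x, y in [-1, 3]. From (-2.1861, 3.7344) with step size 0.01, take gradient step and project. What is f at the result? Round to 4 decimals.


Step 1: Compute gradient at (-2.1861, 3.7344).
grad_x = 2*4*-2.1861 - 15 = -32.4888
grad_y = 2*8*3.7344 - 4 = 55.7504
Step 2: Gradient step.
x_raw = -2.1861 - 0.01*-32.4888 = -1.8612
y_raw = 3.7344 - 0.01*55.7504 = 3.1769
Step 3: Project onto [-1, 3].
x_proj = clip(-1.8612) = -1.0
y_proj = clip(3.1769) = 3.0
Step 4: Evaluate f.
f(-1.0, 3.0) = 79.0


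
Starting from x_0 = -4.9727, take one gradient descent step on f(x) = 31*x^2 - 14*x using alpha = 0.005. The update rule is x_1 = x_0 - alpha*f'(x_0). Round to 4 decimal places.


We compute the gradient at x_0 and apply the update.
f'(x) = 62*x - 14
f'(-4.9727) = 62*-4.9727 - 14 = -322.3074
x_1 = -4.9727 - 0.005*-322.3074 = -3.3612


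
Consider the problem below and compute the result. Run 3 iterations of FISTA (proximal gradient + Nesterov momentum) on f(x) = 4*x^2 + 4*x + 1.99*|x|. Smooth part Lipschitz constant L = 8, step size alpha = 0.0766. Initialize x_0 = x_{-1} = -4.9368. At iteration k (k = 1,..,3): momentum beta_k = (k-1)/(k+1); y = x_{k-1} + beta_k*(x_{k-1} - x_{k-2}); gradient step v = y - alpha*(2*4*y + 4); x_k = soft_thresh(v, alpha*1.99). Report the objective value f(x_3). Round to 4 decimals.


FISTA on f(x) = 4*x^2 + 4*x + 1.99*|x|
L = 8, alpha = 0.0766
Iteration 1: beta = 0.0, y = -4.9368 + 0.0*(-4.9368 + 4.9368) = -4.9368
  grad(y) = -35.4944, v = y - alpha*grad = -2.2179
  prox(v) = soft_thresh(-2.2179, 0.1524) = -2.0655
Iteration 2: beta = 0.3333, y = -2.0655 + 0.3333*(-2.0655 + 4.9368) = -1.1084
  grad(y) = -4.8671, v = y - alpha*grad = -0.7356
  prox(v) = soft_thresh(-0.7356, 0.1524) = -0.5831
Iteration 3: beta = 0.5, y = -0.5831 + 0.5*(-0.5831 + 2.0655) = 0.158
  grad(y) = 5.2643, v = y - alpha*grad = -0.2452
  prox(v) = soft_thresh(-0.2452, 0.1524) = -0.0928
f(x_3) = 4*(-0.0928)^2 + 4*(-0.0928) + 1.99*|-0.0928| = -0.152


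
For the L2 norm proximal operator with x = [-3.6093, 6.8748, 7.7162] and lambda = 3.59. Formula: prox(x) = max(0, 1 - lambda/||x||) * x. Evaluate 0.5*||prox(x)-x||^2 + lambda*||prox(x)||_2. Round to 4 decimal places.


Step 1: Compute ||x||.
||x|| = 10.9467
Step 2: Compute scaling factor.
scale = max(0, 1 - 3.59/10.9467) = 0.672
Step 3: prox(x) = [-2.4256, 4.6202, 5.1856]
||prox(x)|| = 7.3567
Step 4: Proximal objective.
0.5*||prox-x||^2 = 6.4441
lambda*||prox|| = 26.4106
Total = 32.8545


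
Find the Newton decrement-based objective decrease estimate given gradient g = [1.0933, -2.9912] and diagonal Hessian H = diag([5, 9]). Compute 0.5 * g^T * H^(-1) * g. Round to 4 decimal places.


Step 1: H is diagonal, so H^(-1) * g = [0.2187, -0.3324].
Step 2: g^T H^(-1) g = sum_i g_i^2 / H_ii
  = (1.0933)^2/5 + (-2.9912)^2/9
  = 0.2391 + 0.9941 = 1.2332
Step 3: Objective decrease = 0.5 * g^T H^(-1) g = 0.6166


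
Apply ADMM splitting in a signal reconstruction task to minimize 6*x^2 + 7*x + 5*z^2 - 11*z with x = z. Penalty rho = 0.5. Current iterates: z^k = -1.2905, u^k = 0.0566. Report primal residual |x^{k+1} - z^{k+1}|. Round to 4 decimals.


ADMM iteration with rho = 0.5, z^k = -1.2905, u^k = 0.0566
Step 1: x-update.
Minimize 6*x^2 + 7*x + (0.5/2)*(x + 1.2905 + 0.0566)^2
FOC: (2*6 + 0.5)*x = -7 + 0.5*(-1.2905 - 0.0566)
x^{k+1} = -0.6139
Step 2: z-update.
Minimize 5*z^2 - 11*z + (0.5/2)*(-0.6139 - z + 0.0566)^2
FOC: (2*5 + 0.5)*z = 11 + 0.5*(-0.6139 + 0.0566)
z^{k+1} = 1.0211
Step 3: u-update.
u^{k+1} = 0.0566 - 0.6139 - 1.0211 = -1.5784
Step 4: Primal residual = |-0.6139 - 1.0211| = 1.635


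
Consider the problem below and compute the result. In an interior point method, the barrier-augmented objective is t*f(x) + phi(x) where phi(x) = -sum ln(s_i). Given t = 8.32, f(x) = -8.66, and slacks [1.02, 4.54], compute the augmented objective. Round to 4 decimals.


Step 1: Compute log-barrier.
ln values: [0.0198, 1.5129]
phi = -(0.0198 + 1.5129) = -1.5327
Step 2: Compute augmented objective.
t*f(x) = 8.32*-8.66 = -72.0512
Total = -72.0512 - 1.5327 = -73.5839


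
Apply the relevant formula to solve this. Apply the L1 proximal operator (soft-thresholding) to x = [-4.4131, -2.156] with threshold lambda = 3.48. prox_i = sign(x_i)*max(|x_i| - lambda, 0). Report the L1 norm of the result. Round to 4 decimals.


Soft-thresholding with lambda = 3.48:
prox(-4.4131) = sign(-4.4131)*max(|-4.4131| - 3.48, 0) = -0.9331
prox(-2.156) = sign(-2.156)*max(|-2.156| - 3.48, 0) = 0.0
prox(x) = [-0.9331, 0.0]
||prox(x)||_1 = 0.9331 + 0.0 = 0.9331


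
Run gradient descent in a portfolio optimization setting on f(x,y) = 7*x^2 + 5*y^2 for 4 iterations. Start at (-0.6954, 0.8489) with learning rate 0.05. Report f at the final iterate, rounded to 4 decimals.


Gradient descent on f(x,y) = 7*x^2 + 5*y^2.
Starting point: (-0.6954, 0.8489), alpha = 0.05
Step 1: grad_x = 2*7*-0.6954 = -9.7356, grad_y = 2*5*0.8489 = 8.489
  x_1 = -0.6954 - 0.05*-9.7356 = -0.2086
  y_1 = 0.8489 - 0.05*8.489 = 0.4245
Step 2: grad_x = 2*7*-0.2086 = -2.9207, grad_y = 2*5*0.4245 = 4.2445
  x_2 = -0.2086 - 0.05*-2.9207 = -0.0626
  y_2 = 0.4245 - 0.05*4.2445 = 0.2122
Step 3: grad_x = 2*7*-0.0626 = -0.8762, grad_y = 2*5*0.2122 = 2.1223
  x_3 = -0.0626 - 0.05*-0.8762 = -0.0188
  y_3 = 0.2122 - 0.05*2.1223 = 0.1061
Step 4: grad_x = 2*7*-0.0188 = -0.2629, grad_y = 2*5*0.1061 = 1.0611
  x_4 = -0.0188 - 0.05*-0.2629 = -0.0056
  y_4 = 0.1061 - 0.05*1.0611 = 0.0531
f(-0.0056, 0.0531) = 7*(-0.0056)^2 + 5*0.0531^2 = 0.0143


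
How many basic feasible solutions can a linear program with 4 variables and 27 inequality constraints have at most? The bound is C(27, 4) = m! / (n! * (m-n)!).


Each vertex corresponds to some choice of n active constraints out of m, so the number of vertices is at most C(m, n) = m! / (n!(m-n)!).
m = 27, n = 4
Numerator: 27 * 26 * 25 * 24
Denominator: 4! = 24
C(27, 4) = 17550


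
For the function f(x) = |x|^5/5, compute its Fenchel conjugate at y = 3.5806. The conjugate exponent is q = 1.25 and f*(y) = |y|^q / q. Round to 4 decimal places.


The conjugate exponent q satisfies 1/p + 1/q = 1.
p = 5, so q = 5/(5 - 1) = 1.25
|y|^q = 3.5806^1.25 = 4.9254
f*(3.5806) = 4.9254 / 1.25 = 3.9403


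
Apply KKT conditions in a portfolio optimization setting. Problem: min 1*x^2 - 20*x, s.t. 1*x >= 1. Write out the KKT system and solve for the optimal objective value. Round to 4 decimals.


Step 1: Try lambda = 0 (constraint inactive).
Stationarity: 2*1*x - 20 = 0
x* = 20/(2*1) = 10.0
Check constraint: 1*10.0 = 10.0 >= 1 -- satisfied.
Step 2: Compute optimal value.
f(x*) = 1*10.0^2 - 20*10.0 = -100.0


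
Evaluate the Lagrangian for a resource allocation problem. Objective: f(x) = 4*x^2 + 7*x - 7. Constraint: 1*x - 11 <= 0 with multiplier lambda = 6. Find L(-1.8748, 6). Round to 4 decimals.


Step 1: Evaluate f(x).
f(-1.8748) = 4*(-1.8748)^2 + 7*(-1.8748) - 7 = -6.0641
Step 2: Evaluate g(x).
g(-1.8748) = 1*-1.8748 - 11 = -12.8748
Step 3: Compute Lagrangian.
L = -6.0641 + 6*-12.8748 = -83.3129


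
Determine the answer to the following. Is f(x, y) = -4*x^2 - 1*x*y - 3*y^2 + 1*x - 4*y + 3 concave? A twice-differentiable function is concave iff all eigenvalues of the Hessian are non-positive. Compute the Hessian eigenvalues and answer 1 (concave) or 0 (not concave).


The Hessian of f(x,y) = -4*x^2 - 1*x*y - 3*y^2 + 1*x - 4*y + 3 is:
H = [[-8, -1], [-1, -6]]
Trace = -8 - 6 = -14
Determinant = -8*-6 - (-1)^2 = 47
Discriminant = (-14)^2 - 4*47 = 8.0
Eigenvalues: lambda_1 = -8.4142, lambda_2 = -5.5858
The function is concave.

1


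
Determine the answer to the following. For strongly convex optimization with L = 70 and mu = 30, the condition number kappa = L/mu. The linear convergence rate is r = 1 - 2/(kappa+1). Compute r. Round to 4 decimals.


Step 1: Compute the condition number.
kappa = L/mu = 70/30 = 2.3333
Step 2: Compute the convergence rate.
r = 1 - 2/(kappa + 1) = 1 - 2*mu/(L + mu) = (L - mu)/(L + mu) = 40/100 = 0.4


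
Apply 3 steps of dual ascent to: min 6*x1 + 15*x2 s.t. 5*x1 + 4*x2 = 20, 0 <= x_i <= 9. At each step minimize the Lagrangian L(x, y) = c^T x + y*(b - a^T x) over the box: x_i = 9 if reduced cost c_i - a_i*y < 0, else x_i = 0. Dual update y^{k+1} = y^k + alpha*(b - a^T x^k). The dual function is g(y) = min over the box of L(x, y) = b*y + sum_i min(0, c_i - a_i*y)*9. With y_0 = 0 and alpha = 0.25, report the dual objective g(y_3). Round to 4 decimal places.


Dual ascent for LP: min 6*x1 + 15*x2, 5*x1 + 4*x2 = 20, 0 <= x_i <= 9
Step 1: y^k = 0.0, reduced costs: (6.0, 15.0)
  x^k = (0.0, 0.0), subgradient = b - a^T x = 20.0
  y^{k+1} = 0.0 + 0.25*20.0 = 5.0
Step 2: y^k = 5.0, reduced costs: (-19.0, -5.0)
  x^k = (9.0, 9.0), subgradient = b - a^T x = -61.0
  y^{k+1} = 5.0 + 0.25*-61.0 = -10.25
Step 3: y^k = -10.25, reduced costs: (57.25, 56.0)
  x^k = (0.0, 0.0), subgradient = b - a^T x = 20.0
  y^{k+1} = -10.25 + 0.25*20.0 = -5.25
Dual objective at y_3 = -5.25: reduced costs (32.25, 36.0), box minimizer x = (0.0, 0.0)
g(y_3) = b*y + (c1 - a1*y)*x1 + (c2 - a2*y)*x2 = 20*(-5.25) + 32.25*0.0 + 36.0*0.0 = -105.0 + 0.0 + 0.0 = -105.0


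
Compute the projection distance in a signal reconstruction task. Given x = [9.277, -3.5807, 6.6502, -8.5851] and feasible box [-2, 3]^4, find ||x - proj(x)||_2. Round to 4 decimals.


Project each component onto [-2, 3].
clip(9.277) = 3.0, clip(-3.5807) = -2.0, clip(6.6502) = 3.0, clip(-8.5851) = -2.0
Projection = [3.0, -2.0, 3.0, -2.0]
Squared diffs: [39.4007, 2.4986, 13.324, 43.3635]
Distance = sqrt(98.5868) = 9.9291


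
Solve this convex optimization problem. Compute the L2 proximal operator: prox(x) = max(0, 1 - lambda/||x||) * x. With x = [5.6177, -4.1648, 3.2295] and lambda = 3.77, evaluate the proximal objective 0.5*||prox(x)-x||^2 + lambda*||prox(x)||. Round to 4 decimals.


Step 1: Compute ||x||.
||x|| = 7.7028
Step 2: Compute scaling factor.
scale = max(0, 1 - 3.77/7.7028) = 0.5106
Step 3: prox(x) = [2.8682, -2.1264, 1.6489]
||prox(x)|| = 3.9328
Step 4: Proximal objective.
0.5*||prox-x||^2 = 7.1065
lambda*||prox|| = 14.8267
Total = 21.9333


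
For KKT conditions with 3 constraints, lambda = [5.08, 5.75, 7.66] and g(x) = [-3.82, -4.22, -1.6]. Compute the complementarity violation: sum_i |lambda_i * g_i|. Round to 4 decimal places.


KKT complementary slackness check:
lambda_1 * g_1 = 5.08 * -3.82 = -19.4056
lambda_2 * g_2 = 5.75 * -4.22 = -24.265
lambda_3 * g_3 = 7.66 * -1.6 = -12.256
Total violation = 19.4056 + 24.265 + 12.256 = 55.9266


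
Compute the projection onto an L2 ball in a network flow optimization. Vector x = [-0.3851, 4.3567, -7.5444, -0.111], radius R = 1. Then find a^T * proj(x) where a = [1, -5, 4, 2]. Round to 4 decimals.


Step 1: Compute ||x|| (intermediates to 6 decimals).
||x|| = sqrt((-0.3851)^2 + 4.3567^2 + (-7.5444)^2 + (-0.111)^2) = 8.721206
Step 2: Project.
Since ||x|| > R, scale = R/||x|| = 1/8.721206 = 0.114663, proj(x) = scale * x
proj(x) = [-0.044157, 0.499552, -0.865064, -0.012728]
Step 3: Dot product.
a^T * proj(x) = 1*(-0.044157) - 5*0.499552 + 4*(-0.865064) + 2*(-0.012728) = -6.0276


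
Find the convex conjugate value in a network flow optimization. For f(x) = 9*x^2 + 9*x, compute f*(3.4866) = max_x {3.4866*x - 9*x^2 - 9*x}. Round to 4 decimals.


f*(y) = sup_x {y*x - a*x^2 - b*x} = sup_x {(y-b)*x - a*x^2}
FOC: (y - b) - 2a*x = 0 => x* = (y - b)/(2a)
x* = (3.4866 - 9)/(2*9) = -0.3063
f*(3.4866) = (y-b)^2/(4a) = (3.4866 - 9)^2/(4*9)
= 30.3976/36 = 0.8444


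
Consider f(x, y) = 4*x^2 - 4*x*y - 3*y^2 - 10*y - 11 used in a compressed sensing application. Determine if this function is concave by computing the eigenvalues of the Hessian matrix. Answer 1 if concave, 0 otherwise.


The Hessian of f(x,y) = 4*x^2 - 4*x*y - 3*y^2 - 10*y - 11 is:
H = [[8, -4], [-4, -6]]
Trace = 8 - 6 = 2
Determinant = 8*-6 - (-4)^2 = -64
Discriminant = (2)^2 - 4*-64 = 260.0
Eigenvalues: lambda_1 = -7.0623, lambda_2 = 9.0623
The function is not concave.

0


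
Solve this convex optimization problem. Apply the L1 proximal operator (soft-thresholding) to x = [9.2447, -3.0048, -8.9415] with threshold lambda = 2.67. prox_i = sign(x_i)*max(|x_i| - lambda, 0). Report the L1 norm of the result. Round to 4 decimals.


Soft-thresholding with lambda = 2.67:
prox(9.2447) = sign(9.2447)*max(|9.2447| - 2.67, 0) = 6.5747
prox(-3.0048) = sign(-3.0048)*max(|-3.0048| - 2.67, 0) = -0.3348
prox(-8.9415) = sign(-8.9415)*max(|-8.9415| - 2.67, 0) = -6.2715
prox(x) = [6.5747, -0.3348, -6.2715]
||prox(x)||_1 = 6.5747 + 0.3348 + 6.2715 = 13.181


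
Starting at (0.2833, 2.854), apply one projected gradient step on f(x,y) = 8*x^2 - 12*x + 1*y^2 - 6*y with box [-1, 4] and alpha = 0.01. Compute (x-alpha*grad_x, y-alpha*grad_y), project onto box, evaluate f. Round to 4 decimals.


Step 1: Compute gradient at (0.2833, 2.854).
grad_x = 2*8*0.2833 - 12 = -7.4672
grad_y = 2*1*2.854 - 6 = -0.292
Step 2: Gradient step.
x_raw = 0.2833 - 0.01*-7.4672 = 0.358
y_raw = 2.854 - 0.01*-0.292 = 2.8569
Step 3: Project onto [-1, 4].
x_proj = clip(0.358) = 0.358
y_proj = clip(2.8569) = 2.8569
Step 4: Evaluate f.
f(0.358, 2.8569) = -12.25


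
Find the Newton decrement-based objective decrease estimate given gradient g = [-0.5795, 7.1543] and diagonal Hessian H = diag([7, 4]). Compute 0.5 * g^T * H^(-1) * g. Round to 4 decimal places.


Step 1: H is diagonal, so H^(-1) * g = [-0.0828, 1.7886].
Step 2: g^T H^(-1) g = sum_i g_i^2 / H_ii
  = (-0.5795)^2/7 + (7.1543)^2/4
  = 0.048 + 12.796 = 12.844
Step 3: Objective decrease = 0.5 * g^T H^(-1) g = 6.422


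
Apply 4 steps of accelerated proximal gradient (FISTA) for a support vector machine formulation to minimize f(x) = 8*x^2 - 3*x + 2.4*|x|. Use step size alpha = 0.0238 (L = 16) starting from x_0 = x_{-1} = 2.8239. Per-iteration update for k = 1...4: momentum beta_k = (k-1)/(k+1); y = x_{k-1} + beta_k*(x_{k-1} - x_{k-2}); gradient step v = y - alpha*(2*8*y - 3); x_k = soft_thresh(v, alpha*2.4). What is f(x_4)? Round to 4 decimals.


FISTA on f(x) = 8*x^2 - 3*x + 2.4*|x|
L = 16, alpha = 0.0238
Iteration 1: beta = 0.0, y = 2.8239 + 0.0*(2.8239 - 2.8239) = 2.8239
  grad(y) = 42.1824, v = y - alpha*grad = 1.82
  prox(v) = soft_thresh(1.82, 0.0571) = 1.7628
Iteration 2: beta = 0.3333, y = 1.7628 + 0.3333*(1.7628 - 2.8239) = 1.4092
  grad(y) = 19.5464, v = y - alpha*grad = 0.9439
  prox(v) = soft_thresh(0.9439, 0.0571) = 0.8868
Iteration 3: beta = 0.5, y = 0.8868 + 0.5*(0.8868 - 1.7628) = 0.4488
  grad(y) = 4.1811, v = y - alpha*grad = 0.3493
  prox(v) = soft_thresh(0.3493, 0.0571) = 0.2922
Iteration 4: beta = 0.6, y = 0.2922 + 0.6*(0.2922 - 0.8868) = -0.0646
  grad(y) = -4.0335, v = y - alpha*grad = 0.0314
  prox(v) = soft_thresh(0.0314, 0.0571) = 0.0
f(x_4) = 8*0.0^2 - 3*0.0 + 2.4*|0.0| = 0.0


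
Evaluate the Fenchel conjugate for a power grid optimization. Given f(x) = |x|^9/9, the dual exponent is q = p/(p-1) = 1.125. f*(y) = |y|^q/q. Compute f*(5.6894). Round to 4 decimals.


The conjugate exponent q satisfies 1/p + 1/q = 1.
p = 9, so q = 9/(9 - 1) = 1.125
|y|^q = 5.6894^1.125 = 7.0705
f*(5.6894) = 7.0705 / 1.125 = 6.2849


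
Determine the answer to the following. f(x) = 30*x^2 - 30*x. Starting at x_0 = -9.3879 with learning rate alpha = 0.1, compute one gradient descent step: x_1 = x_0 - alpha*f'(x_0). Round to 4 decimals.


We compute the gradient at x_0 and apply the update.
f'(x) = 60*x - 30
f'(-9.3879) = 60*-9.3879 - 30 = -593.274
x_1 = -9.3879 - 0.1*-593.274 = 49.9395


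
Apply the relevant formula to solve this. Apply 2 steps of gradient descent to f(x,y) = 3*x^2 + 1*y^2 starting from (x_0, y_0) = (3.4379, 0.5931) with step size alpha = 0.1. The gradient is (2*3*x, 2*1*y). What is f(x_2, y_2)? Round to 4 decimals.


Gradient descent on f(x,y) = 3*x^2 + 1*y^2.
Starting point: (3.4379, 0.5931), alpha = 0.1
Step 1: grad_x = 2*3*3.4379 = 20.6274, grad_y = 2*1*0.5931 = 1.1862
  x_1 = 3.4379 - 0.1*20.6274 = 1.3752
  y_1 = 0.5931 - 0.1*1.1862 = 0.4745
Step 2: grad_x = 2*3*1.3752 = 8.251, grad_y = 2*1*0.4745 = 0.949
  x_2 = 1.3752 - 0.1*8.251 = 0.5501
  y_2 = 0.4745 - 0.1*0.949 = 0.3796
f(0.5501, 0.3796) = 3*0.5501^2 + 1*0.3796^2 = 1.0518


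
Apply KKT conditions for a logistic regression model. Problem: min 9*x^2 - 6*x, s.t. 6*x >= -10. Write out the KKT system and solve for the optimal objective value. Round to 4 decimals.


Step 1: Try lambda = 0 (constraint inactive).
Stationarity: 2*9*x - 6 = 0
x* = 6/(2*9) = 1/3 = 0.3333 (rounded; the exact value 1/3 is used below)
Check constraint: 6*0.3333 = 1.9998 >= -10 -- satisfied.
Step 2: Compute optimal value.
f(x*) = 9*(1/3)^2 - 6*(1/3) = -1.0


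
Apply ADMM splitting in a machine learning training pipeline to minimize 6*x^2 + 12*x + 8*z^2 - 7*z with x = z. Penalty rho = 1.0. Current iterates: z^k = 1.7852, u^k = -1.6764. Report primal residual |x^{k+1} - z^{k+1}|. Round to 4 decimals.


ADMM iteration with rho = 1.0, z^k = 1.7852, u^k = -1.6764
Step 1: x-update.
Minimize 6*x^2 + 12*x + (1.0/2)*(x - 1.7852 - 1.6764)^2
FOC: (2*6 + 1.0)*x = -12 + 1.0*(1.7852 + 1.6764)
x^{k+1} = -0.6568
Step 2: z-update.
Minimize 8*z^2 - 7*z + (1.0/2)*(-0.6568 - z - 1.6764)^2
FOC: (2*8 + 1.0)*z = 7 + 1.0*(-0.6568 - 1.6764)
z^{k+1} = 0.2745
Step 3: u-update.
u^{k+1} = -1.6764 - 0.6568 - 0.2745 = -2.6077
Step 4: Primal residual = |-0.6568 - 0.2745| = 0.9313


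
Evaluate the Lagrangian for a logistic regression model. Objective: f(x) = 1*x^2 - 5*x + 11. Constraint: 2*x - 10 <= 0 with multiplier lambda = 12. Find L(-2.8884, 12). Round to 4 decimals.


Step 1: Evaluate f(x).
f(-2.8884) = 1*(-2.8884)^2 - 5*(-2.8884) + 11 = 33.7849
Step 2: Evaluate g(x).
g(-2.8884) = 2*-2.8884 - 10 = -15.7768
Step 3: Compute Lagrangian.
L = 33.7849 + 12*-15.7768 = -155.5367


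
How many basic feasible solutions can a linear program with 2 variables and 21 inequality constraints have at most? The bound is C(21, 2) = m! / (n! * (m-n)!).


Each vertex corresponds to some choice of n active constraints out of m, so the number of vertices is at most C(m, n) = m! / (n!(m-n)!).
m = 21, n = 2
Numerator: 21 * 20
Denominator: 2! = 2
C(21, 2) = 210


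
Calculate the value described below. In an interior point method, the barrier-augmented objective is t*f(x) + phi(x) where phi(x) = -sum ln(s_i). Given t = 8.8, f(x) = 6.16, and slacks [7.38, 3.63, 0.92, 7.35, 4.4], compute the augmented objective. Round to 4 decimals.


Step 1: Compute log-barrier.
ln values: [1.9988, 1.2892, -0.0834, 1.9947, 1.4816]
phi = -(1.9988 + 1.2892 - 0.0834 + 1.9947 + 1.4816) = -6.6809
Step 2: Compute augmented objective.
t*f(x) = 8.8*6.16 = 54.208
Total = 54.208 - 6.6809 = 47.5271


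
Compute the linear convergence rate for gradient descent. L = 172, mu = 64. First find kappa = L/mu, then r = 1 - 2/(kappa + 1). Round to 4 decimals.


Step 1: Compute the condition number.
kappa = L/mu = 172/64 = 2.6875
Step 2: Compute the convergence rate.
r = 1 - 2/(kappa + 1) = 1 - 2*mu/(L + mu) = (L - mu)/(L + mu) = 108/236 = 0.4576


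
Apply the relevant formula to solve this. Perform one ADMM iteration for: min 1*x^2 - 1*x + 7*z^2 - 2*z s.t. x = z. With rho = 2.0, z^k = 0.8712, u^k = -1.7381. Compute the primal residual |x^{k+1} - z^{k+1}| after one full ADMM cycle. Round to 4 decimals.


ADMM iteration with rho = 2.0, z^k = 0.8712, u^k = -1.7381
Step 1: x-update.
Minimize 1*x^2 - 1*x + (2.0/2)*(x - 0.8712 - 1.7381)^2
FOC: (2*1 + 2.0)*x = 1 + 2.0*(0.8712 + 1.7381)
x^{k+1} = 1.5547
Step 2: z-update.
Minimize 7*z^2 - 2*z + (2.0/2)*(1.5547 - z - 1.7381)^2
FOC: (2*7 + 2.0)*z = 2 + 2.0*(1.5547 - 1.7381)
z^{k+1} = 0.1021
Step 3: u-update.
u^{k+1} = -1.7381 + 1.5547 - 0.1021 = -0.2855
Step 4: Primal residual = |1.5547 - 0.1021| = 1.4526


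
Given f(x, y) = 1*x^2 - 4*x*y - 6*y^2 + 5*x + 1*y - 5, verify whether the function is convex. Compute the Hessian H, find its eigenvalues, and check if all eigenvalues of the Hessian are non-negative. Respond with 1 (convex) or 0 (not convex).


The Hessian of f(x,y) = 1*x^2 - 4*x*y - 6*y^2 + 5*x + 1*y - 5 is:
H = [[2, -4], [-4, -12]]
Trace = 2 - 12 = -10
Determinant = 2*-12 - (-4)^2 = -40
Discriminant = (-10)^2 - 4*-40 = 260.0
Eigenvalues: lambda_1 = -13.0623, lambda_2 = 3.0623
The function is not convex.

0


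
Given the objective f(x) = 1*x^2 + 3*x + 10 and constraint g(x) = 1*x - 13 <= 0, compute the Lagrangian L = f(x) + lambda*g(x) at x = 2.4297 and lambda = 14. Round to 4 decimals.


Step 1: Evaluate f(x).
f(2.4297) = 1*2.4297^2 + 3*2.4297 + 10 = 23.1925
Step 2: Evaluate g(x).
g(2.4297) = 1*2.4297 - 13 = -10.5703
Step 3: Compute Lagrangian.
L = 23.1925 + 14*-10.5703 = -124.7917


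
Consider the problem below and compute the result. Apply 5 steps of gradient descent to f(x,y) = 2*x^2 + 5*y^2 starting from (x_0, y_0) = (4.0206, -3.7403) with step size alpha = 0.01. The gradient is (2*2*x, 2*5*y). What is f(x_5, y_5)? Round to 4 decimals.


Gradient descent on f(x,y) = 2*x^2 + 5*y^2.
Starting point: (4.0206, -3.7403), alpha = 0.01
Step 1: grad_x = 2*2*4.0206 = 16.0824, grad_y = 2*5*-3.7403 = -37.403
  x_1 = 4.0206 - 0.01*16.0824 = 3.8598
  y_1 = -3.7403 - 0.01*-37.403 = -3.3663
Step 2: grad_x = 2*2*3.8598 = 15.4391, grad_y = 2*5*-3.3663 = -33.6627
  x_2 = 3.8598 - 0.01*15.4391 = 3.7054
  y_2 = -3.3663 - 0.01*-33.6627 = -3.0296
Step 3: grad_x = 2*2*3.7054 = 14.8215, grad_y = 2*5*-3.0296 = -30.2964
  x_3 = 3.7054 - 0.01*14.8215 = 3.5572
  y_3 = -3.0296 - 0.01*-30.2964 = -2.7267
Step 4: grad_x = 2*2*3.5572 = 14.2287, grad_y = 2*5*-2.7267 = -27.2668
  x_4 = 3.5572 - 0.01*14.2287 = 3.4149
  y_4 = -2.7267 - 0.01*-27.2668 = -2.454
Step 5: grad_x = 2*2*3.4149 = 13.6595, grad_y = 2*5*-2.454 = -24.5401
  x_5 = 3.4149 - 0.01*13.6595 = 3.2783
  y_5 = -2.454 - 0.01*-24.5401 = -2.2086
f(3.2783, -2.2086) = 2*3.2783^2 + 5*(-2.2086)^2 = 45.8841


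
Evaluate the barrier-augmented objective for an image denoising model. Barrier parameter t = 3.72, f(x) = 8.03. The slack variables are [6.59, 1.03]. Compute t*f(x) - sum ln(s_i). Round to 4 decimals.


Step 1: Compute log-barrier.
ln values: [1.8856, 0.0296]
phi = -(1.8856 + 0.0296) = -1.9151
Step 2: Compute augmented objective.
t*f(x) = 3.72*8.03 = 29.8716
Total = 29.8716 - 1.9151 = 27.9565


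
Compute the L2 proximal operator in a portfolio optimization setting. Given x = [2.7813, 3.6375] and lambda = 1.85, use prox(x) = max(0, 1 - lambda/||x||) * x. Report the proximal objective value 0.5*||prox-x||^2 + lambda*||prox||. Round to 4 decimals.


Step 1: Compute ||x||.
||x|| = 4.579
Step 2: Compute scaling factor.
scale = max(0, 1 - 1.85/4.579) = 0.596
Step 3: prox(x) = [1.6576, 2.1679]
||prox(x)|| = 2.729
Step 4: Proximal objective.
0.5*||prox-x||^2 = 1.7113
lambda*||prox|| = 5.0487
Total = 6.7599


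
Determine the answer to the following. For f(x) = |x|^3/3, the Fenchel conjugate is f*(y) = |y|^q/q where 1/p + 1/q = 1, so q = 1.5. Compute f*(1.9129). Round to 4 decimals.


The conjugate exponent q satisfies 1/p + 1/q = 1.
p = 3, so q = 3/(3 - 1) = 1.5
|y|^q = 1.9129^1.5 = 2.6457
f*(1.9129) = 2.6457 / 1.5 = 1.7638


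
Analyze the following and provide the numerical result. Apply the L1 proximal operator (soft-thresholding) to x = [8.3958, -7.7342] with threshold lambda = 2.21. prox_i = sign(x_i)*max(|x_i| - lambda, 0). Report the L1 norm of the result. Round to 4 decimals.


Soft-thresholding with lambda = 2.21:
prox(8.3958) = sign(8.3958)*max(|8.3958| - 2.21, 0) = 6.1858
prox(-7.7342) = sign(-7.7342)*max(|-7.7342| - 2.21, 0) = -5.5242
prox(x) = [6.1858, -5.5242]
||prox(x)||_1 = 6.1858 + 5.5242 = 11.71


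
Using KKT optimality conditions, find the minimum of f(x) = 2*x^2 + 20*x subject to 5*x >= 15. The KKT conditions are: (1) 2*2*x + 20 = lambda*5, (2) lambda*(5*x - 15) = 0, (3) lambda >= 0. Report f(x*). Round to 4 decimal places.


Step 1: Try lambda = 0 (constraint inactive).
x_unc = -20/(2*2) = -5.0
Check: 5*-5.0 = -25.0 < 15 -- violated!
Step 2: Constraint must be active: 5*x = 15
x* = 15/5 = 3.0
lambda = (2*2*3.0 + 20)/5 = 6.4
Step 3: Compute optimal value.
f(x*) = 2*3.0^2 + 20*3.0 = 78.0


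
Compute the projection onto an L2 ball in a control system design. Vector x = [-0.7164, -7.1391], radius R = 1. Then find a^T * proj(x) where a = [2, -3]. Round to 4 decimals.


Step 1: Compute ||x|| (intermediates to 6 decimals).
||x|| = sqrt((-0.7164)^2 + (-7.1391)^2) = 7.174955
Step 2: Project.
Since ||x|| > R, scale = R/||x|| = 1/7.174955 = 0.139374, proj(x) = scale * x
proj(x) = [-0.099848, -0.995005]
Step 3: Dot product.
a^T * proj(x) = 2*(-0.099848) - 3*(-0.995005) = 2.7853


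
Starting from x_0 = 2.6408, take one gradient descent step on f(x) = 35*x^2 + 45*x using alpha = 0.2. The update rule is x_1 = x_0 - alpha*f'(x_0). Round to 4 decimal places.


We compute the gradient at x_0 and apply the update.
f'(x) = 70*x + 45
f'(2.6408) = 70*2.6408 + 45 = 229.856
x_1 = 2.6408 - 0.2*229.856 = -43.3304


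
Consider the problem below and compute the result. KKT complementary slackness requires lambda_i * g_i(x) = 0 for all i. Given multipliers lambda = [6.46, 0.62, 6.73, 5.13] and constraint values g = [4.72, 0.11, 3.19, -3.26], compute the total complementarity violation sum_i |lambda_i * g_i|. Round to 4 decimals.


KKT complementary slackness check:
lambda_1 * g_1 = 6.46 * 4.72 = 30.4912
lambda_2 * g_2 = 0.62 * 0.11 = 0.0682
lambda_3 * g_3 = 6.73 * 3.19 = 21.4687
lambda_4 * g_4 = 5.13 * -3.26 = -16.7238
Total violation = 30.4912 + 0.0682 + 21.4687 + 16.7238 = 68.7519


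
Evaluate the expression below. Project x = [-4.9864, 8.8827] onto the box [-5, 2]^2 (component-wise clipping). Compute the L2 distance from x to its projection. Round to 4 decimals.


Project each component onto [-5, 2].
clip(-4.9864) = -4.9864, clip(8.8827) = 2.0
Projection = [-4.9864, 2.0]
Squared diffs: [0.0, 47.3716]
Distance = sqrt(47.3716) = 6.8827


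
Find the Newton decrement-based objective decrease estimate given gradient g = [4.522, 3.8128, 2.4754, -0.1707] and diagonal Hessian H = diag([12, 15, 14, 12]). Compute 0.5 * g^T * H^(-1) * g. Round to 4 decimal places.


Step 1: H is diagonal, so H^(-1) * g = [0.3768, 0.2542, 0.1768, -0.0142].
Step 2: g^T H^(-1) g = sum_i g_i^2 / H_ii
  = (4.522)^2/12 + (3.8128)^2/15 + (2.4754)^2/14 + (-0.1707)^2/12
  = 1.704 + 0.9692 + 0.4377 + 0.0024 = 3.1133
Step 3: Objective decrease = 0.5 * g^T H^(-1) g = 1.5567


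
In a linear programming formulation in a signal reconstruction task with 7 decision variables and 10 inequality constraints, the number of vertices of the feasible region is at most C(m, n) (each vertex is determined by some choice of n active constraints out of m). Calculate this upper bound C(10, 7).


Each vertex corresponds to some choice of n active constraints out of m, so the number of vertices is at most C(m, n) = m! / (n!(m-n)!).
m = 10, n = 7
Numerator: 10 * 9 * 8 * 7 * 6 * 5 * 4
Denominator: 7! = 5040
C(10, 7) = 120


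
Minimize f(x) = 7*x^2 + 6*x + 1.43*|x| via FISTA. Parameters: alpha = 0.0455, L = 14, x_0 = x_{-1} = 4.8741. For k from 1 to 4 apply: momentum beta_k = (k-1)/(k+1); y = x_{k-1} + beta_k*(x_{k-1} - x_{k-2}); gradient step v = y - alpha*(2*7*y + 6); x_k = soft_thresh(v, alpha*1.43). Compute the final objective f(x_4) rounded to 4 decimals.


FISTA on f(x) = 7*x^2 + 6*x + 1.43*|x|
L = 14, alpha = 0.0455
Iteration 1: beta = 0.0, y = 4.8741 + 0.0*(4.8741 - 4.8741) = 4.8741
  grad(y) = 74.2374, v = y - alpha*grad = 1.4963
  prox(v) = soft_thresh(1.4963, 0.0651) = 1.4312
Iteration 2: beta = 0.3333, y = 1.4312 + 0.3333*(1.4312 - 4.8741) = 0.2836
  grad(y) = 9.9706, v = y - alpha*grad = -0.17
  prox(v) = soft_thresh(-0.17, 0.0651) = -0.105
Iteration 3: beta = 0.5, y = -0.105 + 0.5*(-0.105 - 1.4312) = -0.8731
  grad(y) = -6.2233, v = y - alpha*grad = -0.5899
  prox(v) = soft_thresh(-0.5899, 0.0651) = -0.5249
Iteration 4: beta = 0.6, y = -0.5249 + 0.6*(-0.5249 + 0.105) = -0.7768
  grad(y) = -4.8752, v = y - alpha*grad = -0.555
  prox(v) = soft_thresh(-0.555, 0.0651) = -0.4899
f(x_4) = 7*(-0.4899)^2 + 6*(-0.4899) + 1.43*|-0.4899| = -0.5588


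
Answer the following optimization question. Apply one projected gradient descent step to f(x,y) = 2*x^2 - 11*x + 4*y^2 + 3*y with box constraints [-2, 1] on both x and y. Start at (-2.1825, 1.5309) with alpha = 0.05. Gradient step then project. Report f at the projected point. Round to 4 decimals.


Step 1: Compute gradient at (-2.1825, 1.5309).
grad_x = 2*2*-2.1825 - 11 = -19.73
grad_y = 2*4*1.5309 + 3 = 15.2472
Step 2: Gradient step.
x_raw = -2.1825 - 0.05*-19.73 = -1.196
y_raw = 1.5309 - 0.05*15.2472 = 0.7685
Step 3: Project onto [-2, 1].
x_proj = clip(-1.196) = -1.196
y_proj = clip(0.7685) = 0.7685
Step 4: Evaluate f.
f(-1.196, 0.7685) = 20.6851


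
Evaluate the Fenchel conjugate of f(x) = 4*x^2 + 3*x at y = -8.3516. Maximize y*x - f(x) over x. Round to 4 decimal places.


f*(y) = sup_x {y*x - a*x^2 - b*x} = sup_x {(y-b)*x - a*x^2}
FOC: (y - b) - 2a*x = 0 => x* = (y - b)/(2a)
x* = (-8.3516 - 3)/(2*4) = -1.419
f*(-8.3516) = (y-b)^2/(4a) = (-8.3516 - 3)^2/(4*4)
= 128.8588/16 = 8.0537


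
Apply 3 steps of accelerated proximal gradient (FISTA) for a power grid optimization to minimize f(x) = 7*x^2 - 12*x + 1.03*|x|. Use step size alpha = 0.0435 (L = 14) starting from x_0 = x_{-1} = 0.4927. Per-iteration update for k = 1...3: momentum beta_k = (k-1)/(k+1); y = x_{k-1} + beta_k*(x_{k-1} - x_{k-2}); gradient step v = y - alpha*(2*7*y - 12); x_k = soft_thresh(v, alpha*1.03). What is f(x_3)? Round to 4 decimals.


FISTA on f(x) = 7*x^2 - 12*x + 1.03*|x|
L = 14, alpha = 0.0435
Iteration 1: beta = 0.0, y = 0.4927 + 0.0*(0.4927 - 0.4927) = 0.4927
  grad(y) = -5.1022, v = y - alpha*grad = 0.7146
  prox(v) = soft_thresh(0.7146, 0.0448) = 0.6698
Iteration 2: beta = 0.3333, y = 0.6698 + 0.3333*(0.6698 - 0.4927) = 0.7289
  grad(y) = -1.7956, v = y - alpha*grad = 0.807
  prox(v) = soft_thresh(0.807, 0.0448) = 0.7622
Iteration 3: beta = 0.5, y = 0.7622 + 0.5*(0.7622 - 0.6698) = 0.8084
  grad(y) = -0.6829, v = y - alpha*grad = 0.8381
  prox(v) = soft_thresh(0.8381, 0.0448) = 0.7933
f(x_3) = 7*0.7933^2 - 12*0.7933 + 1.03*|0.7933| = -4.2972


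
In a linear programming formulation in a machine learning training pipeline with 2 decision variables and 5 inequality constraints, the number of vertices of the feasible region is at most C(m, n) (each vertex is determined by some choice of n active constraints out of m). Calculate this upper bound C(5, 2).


Each vertex corresponds to some choice of n active constraints out of m, so the number of vertices is at most C(m, n) = m! / (n!(m-n)!).
m = 5, n = 2
Numerator: 5 * 4
Denominator: 2! = 2
C(5, 2) = 10


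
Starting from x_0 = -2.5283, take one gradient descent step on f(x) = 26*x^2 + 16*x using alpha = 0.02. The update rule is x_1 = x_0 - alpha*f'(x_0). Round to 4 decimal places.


We compute the gradient at x_0 and apply the update.
f'(x) = 52*x + 16
f'(-2.5283) = 52*-2.5283 + 16 = -115.4716
x_1 = -2.5283 - 0.02*-115.4716 = -0.2189


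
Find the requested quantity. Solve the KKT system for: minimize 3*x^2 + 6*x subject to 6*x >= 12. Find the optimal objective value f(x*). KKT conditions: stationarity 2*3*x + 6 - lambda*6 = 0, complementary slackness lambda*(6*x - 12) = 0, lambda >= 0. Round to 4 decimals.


Step 1: Try lambda = 0 (constraint inactive).
x_unc = -6/(2*3) = -1.0
Check: 6*-1.0 = -6.0 < 12 -- violated!
Step 2: Constraint must be active: 6*x = 12
x* = 12/6 = 2.0
lambda = (2*3*2.0 + 6)/6 = 3.0
Step 3: Compute optimal value.
f(x*) = 3*2.0^2 + 6*2.0 = 24.0


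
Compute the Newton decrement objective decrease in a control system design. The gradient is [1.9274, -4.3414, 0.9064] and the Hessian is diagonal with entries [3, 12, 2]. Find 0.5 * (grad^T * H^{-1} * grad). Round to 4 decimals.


Step 1: H is diagonal, so H^(-1) * g = [0.6425, -0.3618, 0.4532].
Step 2: g^T H^(-1) g = sum_i g_i^2 / H_ii
  = (1.9274)^2/3 + (-4.3414)^2/12 + (0.9064)^2/2
  = 1.2383 + 1.5706 + 0.4108 = 3.2197
Step 3: Objective decrease = 0.5 * g^T H^(-1) g = 1.6099


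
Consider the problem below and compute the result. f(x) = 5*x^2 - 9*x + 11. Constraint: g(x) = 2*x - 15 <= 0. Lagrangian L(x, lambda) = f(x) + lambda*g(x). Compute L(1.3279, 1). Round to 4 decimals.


Step 1: Evaluate f(x).
f(1.3279) = 5*1.3279^2 - 9*1.3279 + 11 = 7.8655
Step 2: Evaluate g(x).
g(1.3279) = 2*1.3279 - 15 = -12.3442
Step 3: Compute Lagrangian.
L = 7.8655 + 1*-12.3442 = -4.4787


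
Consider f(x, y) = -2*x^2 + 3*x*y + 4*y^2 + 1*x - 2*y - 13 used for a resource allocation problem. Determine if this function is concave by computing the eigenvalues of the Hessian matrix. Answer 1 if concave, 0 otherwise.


The Hessian of f(x,y) = -2*x^2 + 3*x*y + 4*y^2 + 1*x - 2*y - 13 is:
H = [[-4, 3], [3, 8]]
Trace = -4 + 8 = 4
Determinant = -4*8 - (3)^2 = -41
Discriminant = (4)^2 - 4*-41 = 180.0
Eigenvalues: lambda_1 = -4.7082, lambda_2 = 8.7082
The function is not concave.

0


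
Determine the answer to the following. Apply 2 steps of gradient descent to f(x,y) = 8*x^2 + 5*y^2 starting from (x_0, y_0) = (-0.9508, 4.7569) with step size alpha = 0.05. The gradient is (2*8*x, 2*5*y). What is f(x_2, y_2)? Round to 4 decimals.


Gradient descent on f(x,y) = 8*x^2 + 5*y^2.
Starting point: (-0.9508, 4.7569), alpha = 0.05
Step 1: grad_x = 2*8*-0.9508 = -15.2128, grad_y = 2*5*4.7569 = 47.569
  x_1 = -0.9508 - 0.05*-15.2128 = -0.1902
  y_1 = 4.7569 - 0.05*47.569 = 2.3785
Step 2: grad_x = 2*8*-0.1902 = -3.0426, grad_y = 2*5*2.3785 = 23.7845
  x_2 = -0.1902 - 0.05*-3.0426 = -0.038
  y_2 = 2.3785 - 0.05*23.7845 = 1.1892
f(-0.038, 1.1892) = 8*(-0.038)^2 + 5*1.1892^2 = 7.0829


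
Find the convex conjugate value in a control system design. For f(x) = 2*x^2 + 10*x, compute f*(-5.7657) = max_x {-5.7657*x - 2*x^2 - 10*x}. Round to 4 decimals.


f*(y) = sup_x {y*x - a*x^2 - b*x} = sup_x {(y-b)*x - a*x^2}
FOC: (y - b) - 2a*x = 0 => x* = (y - b)/(2a)
x* = (-5.7657 - 10)/(2*2) = -3.9414
f*(-5.7657) = (y-b)^2/(4a) = (-5.7657 - 10)^2/(4*2)
= 248.5573/8 = 31.0697


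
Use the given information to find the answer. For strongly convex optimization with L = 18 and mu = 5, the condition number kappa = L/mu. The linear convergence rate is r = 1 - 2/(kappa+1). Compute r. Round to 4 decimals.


Step 1: Compute the condition number.
kappa = L/mu = 18/5 = 3.6
Step 2: Compute the convergence rate.
r = 1 - 2/(kappa + 1) = 1 - 2*mu/(L + mu) = (L - mu)/(L + mu) = 13/23 = 0.5652


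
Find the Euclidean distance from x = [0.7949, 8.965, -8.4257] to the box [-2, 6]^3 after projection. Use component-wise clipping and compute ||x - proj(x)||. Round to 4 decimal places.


Project each component onto [-2, 6].
clip(0.7949) = 0.7949, clip(8.965) = 6.0, clip(-8.4257) = -2.0
Projection = [0.7949, 6.0, -2.0]
Squared diffs: [0.0, 8.7912, 41.2896]
Distance = sqrt(50.0808) = 7.0768


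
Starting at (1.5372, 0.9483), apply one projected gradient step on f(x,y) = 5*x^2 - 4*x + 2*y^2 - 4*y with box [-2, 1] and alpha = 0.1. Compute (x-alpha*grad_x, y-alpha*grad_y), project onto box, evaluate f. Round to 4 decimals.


Step 1: Compute gradient at (1.5372, 0.9483).
grad_x = 2*5*1.5372 - 4 = 11.372
grad_y = 2*2*0.9483 - 4 = -0.2068
Step 2: Gradient step.
x_raw = 1.5372 - 0.1*11.372 = 0.4
y_raw = 0.9483 - 0.1*-0.2068 = 0.969
Step 3: Project onto [-2, 1].
x_proj = clip(0.4) = 0.4
y_proj = clip(0.969) = 0.969
Step 4: Evaluate f.
f(0.4, 0.969) = -2.7981


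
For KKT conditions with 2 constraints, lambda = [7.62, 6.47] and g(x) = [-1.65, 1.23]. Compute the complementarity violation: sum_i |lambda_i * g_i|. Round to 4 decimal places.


KKT complementary slackness check:
lambda_1 * g_1 = 7.62 * -1.65 = -12.573
lambda_2 * g_2 = 6.47 * 1.23 = 7.9581
Total violation = 12.573 + 7.9581 = 20.5311


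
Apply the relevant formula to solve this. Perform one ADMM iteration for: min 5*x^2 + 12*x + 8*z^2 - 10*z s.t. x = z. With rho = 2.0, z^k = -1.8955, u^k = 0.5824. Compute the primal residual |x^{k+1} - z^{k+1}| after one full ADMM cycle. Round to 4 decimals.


ADMM iteration with rho = 2.0, z^k = -1.8955, u^k = 0.5824
Step 1: x-update.
Minimize 5*x^2 + 12*x + (2.0/2)*(x + 1.8955 + 0.5824)^2
FOC: (2*5 + 2.0)*x = -12 + 2.0*(-1.8955 - 0.5824)
x^{k+1} = -1.413
Step 2: z-update.
Minimize 8*z^2 - 10*z + (2.0/2)*(-1.413 - z + 0.5824)^2
FOC: (2*8 + 2.0)*z = 10 + 2.0*(-1.413 + 0.5824)
z^{k+1} = 0.4633
Step 3: u-update.
u^{k+1} = 0.5824 - 1.413 - 0.4633 = -1.2939
Step 4: Primal residual = |-1.413 - 0.4633| = 1.8763
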